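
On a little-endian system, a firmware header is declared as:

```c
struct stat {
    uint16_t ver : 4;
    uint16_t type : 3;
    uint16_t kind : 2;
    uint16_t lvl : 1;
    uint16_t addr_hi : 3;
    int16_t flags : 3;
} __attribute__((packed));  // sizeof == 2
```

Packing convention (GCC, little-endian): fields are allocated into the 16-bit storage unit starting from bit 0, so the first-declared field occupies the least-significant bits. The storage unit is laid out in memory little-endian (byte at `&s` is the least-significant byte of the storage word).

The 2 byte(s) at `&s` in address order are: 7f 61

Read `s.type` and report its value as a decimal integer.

7

[0]=0x7f [1]=0x61 (little-endian) → word 0x617f
ver [0+:4] = (word>>0) & 0xf = 15
type [4+:3] = (word>>4) & 0x7 = 7  ←
kind [7+:2] = (word>>7) & 0x3 = 2
lvl [9+:1] = (word>>9) & 0x1 = 0
addr_hi [10+:3] = (word>>10) & 0x7 = 0
flags [13+:3] = (word>>13) & 0x7 = 3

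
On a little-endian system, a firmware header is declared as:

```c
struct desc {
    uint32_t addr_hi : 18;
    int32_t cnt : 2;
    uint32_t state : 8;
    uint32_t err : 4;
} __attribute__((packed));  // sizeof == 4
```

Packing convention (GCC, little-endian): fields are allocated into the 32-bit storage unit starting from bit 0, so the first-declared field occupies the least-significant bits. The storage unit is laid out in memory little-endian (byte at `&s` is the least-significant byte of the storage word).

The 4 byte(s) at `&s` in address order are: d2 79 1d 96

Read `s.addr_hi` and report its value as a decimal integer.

96722

[0]=0xd2 [1]=0x79 [2]=0x1d [3]=0x96 (little-endian) → word 0x961d79d2
addr_hi [0+:18] = (word>>0) & 0x3ffff = 96722  ←
cnt [18+:2] = (word>>18) & 0x3 = 3
state [20+:8] = (word>>20) & 0xff = 97
err [28+:4] = (word>>28) & 0xf = 9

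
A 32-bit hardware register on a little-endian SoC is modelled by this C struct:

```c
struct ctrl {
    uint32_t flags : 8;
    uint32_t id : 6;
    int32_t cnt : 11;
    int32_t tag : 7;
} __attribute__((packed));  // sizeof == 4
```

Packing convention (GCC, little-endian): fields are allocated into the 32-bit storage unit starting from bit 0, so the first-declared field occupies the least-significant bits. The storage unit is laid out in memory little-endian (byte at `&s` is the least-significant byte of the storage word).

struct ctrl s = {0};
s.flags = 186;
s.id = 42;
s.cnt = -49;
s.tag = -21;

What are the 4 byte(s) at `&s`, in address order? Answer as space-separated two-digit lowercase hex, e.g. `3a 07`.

ba ea f3 d7

flags:8 = 186 → 0xba << 0 → word 0x000000ba
id:6 = 42 → 0x2a << 8 → word 0x00002aba
cnt:11 = -49 → 0x7cf << 14 → word 0x01f3eaba
tag:7 = -21 → 0x6b << 25 → word 0xd7f3eaba
word = 0xd7f3eaba → little-endian bytes:
  [0]=0xba  [1]=0xea  [2]=0xf3  [3]=0xd7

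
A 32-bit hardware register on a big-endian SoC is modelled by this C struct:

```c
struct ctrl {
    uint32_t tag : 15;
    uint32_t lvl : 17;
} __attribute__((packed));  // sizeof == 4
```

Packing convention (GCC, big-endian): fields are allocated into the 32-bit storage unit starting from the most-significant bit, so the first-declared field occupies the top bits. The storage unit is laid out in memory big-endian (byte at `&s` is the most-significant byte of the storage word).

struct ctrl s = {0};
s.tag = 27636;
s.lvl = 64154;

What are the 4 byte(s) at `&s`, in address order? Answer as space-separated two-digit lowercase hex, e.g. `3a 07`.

[17+:15] tag=27636 & 0x7fff = 0x6bf4; word=0xd7e80000
[0+:17] lvl=64154 & 0x1ffff = 0xfa9a; word=0xd7e8fa9a
word = 0xd7e8fa9a → big-endian bytes:
  [0]=0xd7  [1]=0xe8  [2]=0xfa  [3]=0x9a

d7 e8 fa 9a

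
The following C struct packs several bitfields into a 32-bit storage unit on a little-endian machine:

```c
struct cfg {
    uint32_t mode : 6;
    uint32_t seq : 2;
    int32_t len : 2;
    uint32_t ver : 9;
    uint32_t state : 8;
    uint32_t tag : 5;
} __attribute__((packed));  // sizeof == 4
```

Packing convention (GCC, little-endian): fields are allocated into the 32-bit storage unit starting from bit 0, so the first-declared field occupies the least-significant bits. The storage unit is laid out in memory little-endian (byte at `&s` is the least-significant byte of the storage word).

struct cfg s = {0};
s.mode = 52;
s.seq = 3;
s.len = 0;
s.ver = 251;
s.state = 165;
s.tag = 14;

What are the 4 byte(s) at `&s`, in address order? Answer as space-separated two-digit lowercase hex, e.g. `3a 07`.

f4 ec 2b 75

mode:6 = 52 → 0x34 << 0 → word 0x00000034
seq:2 = 3 → 0x3 << 6 → word 0x000000f4
len:2 = 0 → 0x0 << 8 → word 0x000000f4
ver:9 = 251 → 0xfb << 10 → word 0x0003ecf4
state:8 = 165 → 0xa5 << 19 → word 0x052becf4
tag:5 = 14 → 0xe << 27 → word 0x752becf4
word = 0x752becf4 → little-endian bytes:
  [0]=0xf4  [1]=0xec  [2]=0x2b  [3]=0x75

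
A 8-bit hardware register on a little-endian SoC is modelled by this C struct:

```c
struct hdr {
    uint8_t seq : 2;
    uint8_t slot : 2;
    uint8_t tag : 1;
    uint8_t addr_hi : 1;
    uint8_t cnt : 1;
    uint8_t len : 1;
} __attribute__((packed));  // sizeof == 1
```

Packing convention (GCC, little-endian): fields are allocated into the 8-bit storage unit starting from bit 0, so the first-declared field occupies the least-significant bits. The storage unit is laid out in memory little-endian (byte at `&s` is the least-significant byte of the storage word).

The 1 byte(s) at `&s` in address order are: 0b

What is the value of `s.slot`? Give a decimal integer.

[0]=0x0b (little-endian) → word 0x0b
seq [0+:2] = (word>>0) & 0x3 = 3
slot [2+:2] = (word>>2) & 0x3 = 2  ←
tag [4+:1] = (word>>4) & 0x1 = 0
addr_hi [5+:1] = (word>>5) & 0x1 = 0
cnt [6+:1] = (word>>6) & 0x1 = 0
len [7+:1] = (word>>7) & 0x1 = 0

2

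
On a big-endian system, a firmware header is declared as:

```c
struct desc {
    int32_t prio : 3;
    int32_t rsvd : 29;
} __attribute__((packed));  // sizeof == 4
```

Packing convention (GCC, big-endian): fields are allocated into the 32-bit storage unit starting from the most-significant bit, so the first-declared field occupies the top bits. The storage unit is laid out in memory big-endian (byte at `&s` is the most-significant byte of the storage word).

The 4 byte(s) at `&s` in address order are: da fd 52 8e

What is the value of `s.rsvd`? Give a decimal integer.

-84061554

[0]=0xda [1]=0xfd [2]=0x52 [3]=0x8e (big-endian) → word 0xdafd528e
prio:3 @ bit 29 → (0xdafd528e>>29)&0x7 = 0x6
rsvd:29 @ bit 0 → (0xdafd528e>>0)&0x1fffffff = 0x1afd528e  ←
rsvd signed 29b, MSB=1: 452809358 - 536870912 = -84061554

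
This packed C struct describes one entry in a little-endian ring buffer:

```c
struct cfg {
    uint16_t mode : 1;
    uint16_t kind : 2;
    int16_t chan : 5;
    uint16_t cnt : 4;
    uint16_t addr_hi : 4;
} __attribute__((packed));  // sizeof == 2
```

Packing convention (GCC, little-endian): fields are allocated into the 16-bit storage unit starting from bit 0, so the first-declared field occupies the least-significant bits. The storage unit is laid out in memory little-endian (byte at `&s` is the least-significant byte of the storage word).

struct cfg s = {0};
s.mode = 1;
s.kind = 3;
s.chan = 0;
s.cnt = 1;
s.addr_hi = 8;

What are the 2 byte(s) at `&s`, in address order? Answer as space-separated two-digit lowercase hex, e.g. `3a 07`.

[0+:1] mode=1 & 0x1 = 0x1; word=0x0001
[1+:2] kind=3 & 0x3 = 0x3; word=0x0007
[3+:5] chan=0 & 0x1f = 0x0; word=0x0007
[8+:4] cnt=1 & 0xf = 0x1; word=0x0107
[12+:4] addr_hi=8 & 0xf = 0x8; word=0x8107
word = 0x8107 → little-endian bytes:
  [0]=0x07  [1]=0x81

07 81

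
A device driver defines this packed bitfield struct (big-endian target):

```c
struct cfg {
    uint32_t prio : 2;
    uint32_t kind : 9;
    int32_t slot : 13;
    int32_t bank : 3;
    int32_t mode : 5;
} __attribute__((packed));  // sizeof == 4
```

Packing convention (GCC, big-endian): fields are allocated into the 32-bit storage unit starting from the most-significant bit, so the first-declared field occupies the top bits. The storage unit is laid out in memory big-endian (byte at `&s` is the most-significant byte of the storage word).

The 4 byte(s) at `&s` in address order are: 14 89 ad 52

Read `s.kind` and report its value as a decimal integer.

164

[0]=0x14 [1]=0x89 [2]=0xad [3]=0x52 (big-endian) → word 0x1489ad52
prio:2 @ bit 30 → (0x1489ad52>>30)&0x3 = 0x0
kind:9 @ bit 21 → (0x1489ad52>>21)&0x1ff = 0xa4  ←
slot:13 @ bit 8 → (0x1489ad52>>8)&0x1fff = 0x9ad
bank:3 @ bit 5 → (0x1489ad52>>5)&0x7 = 0x2
mode:5 @ bit 0 → (0x1489ad52>>0)&0x1f = 0x12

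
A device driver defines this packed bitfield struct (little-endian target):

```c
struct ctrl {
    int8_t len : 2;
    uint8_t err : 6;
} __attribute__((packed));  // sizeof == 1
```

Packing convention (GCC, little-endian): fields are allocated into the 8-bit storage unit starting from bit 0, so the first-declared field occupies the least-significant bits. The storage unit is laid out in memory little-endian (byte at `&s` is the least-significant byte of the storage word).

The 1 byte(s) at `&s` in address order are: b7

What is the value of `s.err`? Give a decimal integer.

45

[0]=0xb7 (little-endian) → word 0xb7
len:2 @ bit 0 → (0xb7>>0)&0x3 = 0x3
err:6 @ bit 2 → (0xb7>>2)&0x3f = 0x2d  ←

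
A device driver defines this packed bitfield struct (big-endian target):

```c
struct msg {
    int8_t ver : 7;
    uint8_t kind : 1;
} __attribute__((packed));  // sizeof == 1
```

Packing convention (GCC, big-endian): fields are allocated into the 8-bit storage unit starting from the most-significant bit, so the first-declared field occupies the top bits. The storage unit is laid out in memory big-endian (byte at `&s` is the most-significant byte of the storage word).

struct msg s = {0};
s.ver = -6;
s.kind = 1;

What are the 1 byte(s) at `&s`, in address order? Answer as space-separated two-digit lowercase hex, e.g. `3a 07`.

f5

ver (7b) val=-6 bits=0x7a at bit 1: 0xf4
kind (1b) val=1 bits=0x1 at bit 0: 0xf5
word = 0xf5 → big-endian bytes:
  [0]=0xf5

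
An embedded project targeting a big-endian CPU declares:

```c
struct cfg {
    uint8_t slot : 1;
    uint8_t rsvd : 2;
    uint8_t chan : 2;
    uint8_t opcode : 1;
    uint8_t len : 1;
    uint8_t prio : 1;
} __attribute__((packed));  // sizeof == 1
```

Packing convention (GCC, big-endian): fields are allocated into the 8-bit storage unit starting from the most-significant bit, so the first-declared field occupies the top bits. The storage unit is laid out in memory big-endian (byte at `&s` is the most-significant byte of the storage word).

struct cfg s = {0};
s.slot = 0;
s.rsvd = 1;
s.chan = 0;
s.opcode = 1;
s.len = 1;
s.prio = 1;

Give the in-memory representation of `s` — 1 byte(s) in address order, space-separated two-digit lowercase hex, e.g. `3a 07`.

27

slot:1 = 0 → 0x0 << 7 → word 0x00
rsvd:2 = 1 → 0x1 << 5 → word 0x20
chan:2 = 0 → 0x0 << 3 → word 0x20
opcode:1 = 1 → 0x1 << 2 → word 0x24
len:1 = 1 → 0x1 << 1 → word 0x26
prio:1 = 1 → 0x1 << 0 → word 0x27
word = 0x27 → big-endian bytes:
  [0]=0x27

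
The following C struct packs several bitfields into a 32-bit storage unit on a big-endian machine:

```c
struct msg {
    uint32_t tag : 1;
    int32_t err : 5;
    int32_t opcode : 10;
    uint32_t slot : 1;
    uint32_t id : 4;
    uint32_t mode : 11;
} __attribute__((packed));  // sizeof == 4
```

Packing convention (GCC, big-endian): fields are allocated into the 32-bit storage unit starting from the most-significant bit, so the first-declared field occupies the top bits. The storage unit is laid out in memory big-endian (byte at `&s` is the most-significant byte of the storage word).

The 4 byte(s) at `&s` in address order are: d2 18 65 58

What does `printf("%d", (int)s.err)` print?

-12

[0]=0xd2 [1]=0x18 [2]=0x65 [3]=0x58 (big-endian) → word 0xd2186558
tag [31+:1] = (word>>31) & 0x1 = 1
err [26+:5] = (word>>26) & 0x1f = 20  ←
opcode [16+:10] = (word>>16) & 0x3ff = 536
slot [15+:1] = (word>>15) & 0x1 = 0
id [11+:4] = (word>>11) & 0xf = 12
mode [0+:11] = (word>>0) & 0x7ff = 1368
err signed 5b, MSB=1: 20 - 32 = -12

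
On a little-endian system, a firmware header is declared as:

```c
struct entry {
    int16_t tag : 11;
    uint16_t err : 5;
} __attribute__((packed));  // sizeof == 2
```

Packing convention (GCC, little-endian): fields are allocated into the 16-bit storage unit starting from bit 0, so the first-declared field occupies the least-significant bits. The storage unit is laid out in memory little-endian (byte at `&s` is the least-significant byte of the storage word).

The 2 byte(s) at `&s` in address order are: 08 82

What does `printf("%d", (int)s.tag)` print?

[0]=0x08 [1]=0x82 (little-endian) → word 0x8208
tag [0+:11] = (word>>0) & 0x7ff = 520  ←
err [11+:5] = (word>>11) & 0x1f = 16
tag signed 11b, MSB=0: value = 520

520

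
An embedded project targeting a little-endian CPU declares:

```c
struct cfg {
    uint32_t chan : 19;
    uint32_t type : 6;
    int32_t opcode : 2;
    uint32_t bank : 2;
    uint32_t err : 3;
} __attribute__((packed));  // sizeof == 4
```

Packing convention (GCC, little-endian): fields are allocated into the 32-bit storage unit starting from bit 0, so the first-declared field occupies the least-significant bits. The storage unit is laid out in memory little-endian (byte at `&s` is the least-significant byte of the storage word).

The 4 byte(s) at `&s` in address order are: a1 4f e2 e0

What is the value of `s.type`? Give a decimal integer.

[0]=0xa1 [1]=0x4f [2]=0xe2 [3]=0xe0 (little-endian) → word 0xe0e24fa1
chan:19 @ bit 0 → (0xe0e24fa1>>0)&0x7ffff = 0x24fa1
type:6 @ bit 19 → (0xe0e24fa1>>19)&0x3f = 0x1c  ←
opcode:2 @ bit 25 → (0xe0e24fa1>>25)&0x3 = 0x0
bank:2 @ bit 27 → (0xe0e24fa1>>27)&0x3 = 0x0
err:3 @ bit 29 → (0xe0e24fa1>>29)&0x7 = 0x7

28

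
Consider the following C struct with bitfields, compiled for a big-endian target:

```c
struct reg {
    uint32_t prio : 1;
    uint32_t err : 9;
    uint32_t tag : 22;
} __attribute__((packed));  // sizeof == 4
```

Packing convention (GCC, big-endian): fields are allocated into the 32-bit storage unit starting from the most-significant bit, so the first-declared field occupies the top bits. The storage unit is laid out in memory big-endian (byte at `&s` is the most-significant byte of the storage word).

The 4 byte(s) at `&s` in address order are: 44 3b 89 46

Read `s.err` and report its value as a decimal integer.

272

[0]=0x44 [1]=0x3b [2]=0x89 [3]=0x46 (big-endian) → word 0x443b8946
prio [31+:1] = (word>>31) & 0x1 = 0
err [22+:9] = (word>>22) & 0x1ff = 272  ←
tag [0+:22] = (word>>0) & 0x3fffff = 3901766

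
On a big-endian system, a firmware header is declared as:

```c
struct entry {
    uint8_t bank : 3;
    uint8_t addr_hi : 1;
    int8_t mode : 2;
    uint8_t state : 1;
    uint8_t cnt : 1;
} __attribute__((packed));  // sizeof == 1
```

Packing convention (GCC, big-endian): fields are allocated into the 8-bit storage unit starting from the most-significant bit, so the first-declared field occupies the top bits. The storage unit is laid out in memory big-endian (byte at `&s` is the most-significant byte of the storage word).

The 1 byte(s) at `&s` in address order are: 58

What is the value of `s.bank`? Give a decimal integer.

2

[0]=0x58 (big-endian) → word 0x58
bank [5+:3] = (word>>5) & 0x7 = 2  ←
addr_hi [4+:1] = (word>>4) & 0x1 = 1
mode [2+:2] = (word>>2) & 0x3 = 2
state [1+:1] = (word>>1) & 0x1 = 0
cnt [0+:1] = (word>>0) & 0x1 = 0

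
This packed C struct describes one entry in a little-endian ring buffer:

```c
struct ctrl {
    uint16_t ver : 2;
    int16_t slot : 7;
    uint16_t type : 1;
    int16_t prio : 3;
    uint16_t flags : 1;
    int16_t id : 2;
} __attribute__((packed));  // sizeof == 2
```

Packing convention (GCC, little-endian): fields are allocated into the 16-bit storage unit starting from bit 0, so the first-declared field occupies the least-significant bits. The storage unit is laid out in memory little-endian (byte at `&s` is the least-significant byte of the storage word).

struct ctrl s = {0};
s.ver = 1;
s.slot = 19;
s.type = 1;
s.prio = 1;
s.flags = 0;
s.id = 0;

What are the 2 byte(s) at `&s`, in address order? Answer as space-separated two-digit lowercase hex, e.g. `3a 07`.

ver (2b) val=1 bits=0x1 at bit 0: 0x0001
slot (7b) val=19 bits=0x13 at bit 2: 0x004d
type (1b) val=1 bits=0x1 at bit 9: 0x024d
prio (3b) val=1 bits=0x1 at bit 10: 0x064d
flags (1b) val=0 bits=0x0 at bit 13: 0x064d
id (2b) val=0 bits=0x0 at bit 14: 0x064d
word = 0x064d → little-endian bytes:
  [0]=0x4d  [1]=0x06

4d 06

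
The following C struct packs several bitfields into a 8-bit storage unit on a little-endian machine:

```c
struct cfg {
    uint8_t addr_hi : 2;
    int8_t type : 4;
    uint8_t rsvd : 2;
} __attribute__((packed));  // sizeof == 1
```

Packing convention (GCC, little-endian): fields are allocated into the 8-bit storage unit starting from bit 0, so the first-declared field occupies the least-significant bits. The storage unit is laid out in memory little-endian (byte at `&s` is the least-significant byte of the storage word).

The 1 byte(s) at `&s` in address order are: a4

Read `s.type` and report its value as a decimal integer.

[0]=0xa4 (little-endian) → word 0xa4
addr_hi [0+:2] = (word>>0) & 0x3 = 0
type [2+:4] = (word>>2) & 0xf = 9  ←
rsvd [6+:2] = (word>>6) & 0x3 = 2
type signed 4b, MSB=1: 9 - 16 = -7

-7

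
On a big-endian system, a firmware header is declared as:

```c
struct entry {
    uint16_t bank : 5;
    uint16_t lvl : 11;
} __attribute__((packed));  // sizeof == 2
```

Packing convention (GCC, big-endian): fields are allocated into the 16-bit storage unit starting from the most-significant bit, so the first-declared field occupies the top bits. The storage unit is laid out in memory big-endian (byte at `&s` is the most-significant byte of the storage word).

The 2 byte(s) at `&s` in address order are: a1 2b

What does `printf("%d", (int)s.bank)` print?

[0]=0xa1 [1]=0x2b (big-endian) → word 0xa12b
bank [11+:5] = (word>>11) & 0x1f = 20  ←
lvl [0+:11] = (word>>0) & 0x7ff = 299

20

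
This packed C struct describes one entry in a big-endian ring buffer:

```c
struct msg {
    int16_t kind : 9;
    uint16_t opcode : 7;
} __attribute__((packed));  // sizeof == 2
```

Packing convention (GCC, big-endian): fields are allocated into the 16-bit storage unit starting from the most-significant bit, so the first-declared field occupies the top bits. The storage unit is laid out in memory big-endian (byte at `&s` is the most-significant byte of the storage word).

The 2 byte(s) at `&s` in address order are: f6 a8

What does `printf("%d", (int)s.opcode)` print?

40

[0]=0xf6 [1]=0xa8 (big-endian) → word 0xf6a8
kind:9 @ bit 7 → (0xf6a8>>7)&0x1ff = 0x1ed
opcode:7 @ bit 0 → (0xf6a8>>0)&0x7f = 0x28  ←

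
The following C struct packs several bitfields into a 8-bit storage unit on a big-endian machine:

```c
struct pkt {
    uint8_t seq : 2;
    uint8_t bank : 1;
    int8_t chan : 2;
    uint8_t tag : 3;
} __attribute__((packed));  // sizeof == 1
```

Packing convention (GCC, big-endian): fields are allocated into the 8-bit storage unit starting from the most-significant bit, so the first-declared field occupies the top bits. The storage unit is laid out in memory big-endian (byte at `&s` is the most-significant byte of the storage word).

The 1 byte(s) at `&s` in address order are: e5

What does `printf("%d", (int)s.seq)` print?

[0]=0xe5 (big-endian) → word 0xe5
seq [6+:2] = (word>>6) & 0x3 = 3  ←
bank [5+:1] = (word>>5) & 0x1 = 1
chan [3+:2] = (word>>3) & 0x3 = 0
tag [0+:3] = (word>>0) & 0x7 = 5

3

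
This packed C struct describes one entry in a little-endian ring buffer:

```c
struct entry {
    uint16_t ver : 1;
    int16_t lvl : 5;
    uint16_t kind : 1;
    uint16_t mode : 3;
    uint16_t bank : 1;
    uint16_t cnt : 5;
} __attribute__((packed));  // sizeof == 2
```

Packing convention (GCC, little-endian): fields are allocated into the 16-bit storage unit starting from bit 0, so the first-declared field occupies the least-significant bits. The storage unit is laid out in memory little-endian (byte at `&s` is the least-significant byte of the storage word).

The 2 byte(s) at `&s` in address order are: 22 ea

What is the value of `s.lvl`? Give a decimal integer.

[0]=0x22 [1]=0xea (little-endian) → word 0xea22
ver:1 @ bit 0 → (0xea22>>0)&0x1 = 0x0
lvl:5 @ bit 1 → (0xea22>>1)&0x1f = 0x11  ←
kind:1 @ bit 6 → (0xea22>>6)&0x1 = 0x0
mode:3 @ bit 7 → (0xea22>>7)&0x7 = 0x4
bank:1 @ bit 10 → (0xea22>>10)&0x1 = 0x0
cnt:5 @ bit 11 → (0xea22>>11)&0x1f = 0x1d
lvl signed 5b, MSB=1: 17 - 32 = -15

-15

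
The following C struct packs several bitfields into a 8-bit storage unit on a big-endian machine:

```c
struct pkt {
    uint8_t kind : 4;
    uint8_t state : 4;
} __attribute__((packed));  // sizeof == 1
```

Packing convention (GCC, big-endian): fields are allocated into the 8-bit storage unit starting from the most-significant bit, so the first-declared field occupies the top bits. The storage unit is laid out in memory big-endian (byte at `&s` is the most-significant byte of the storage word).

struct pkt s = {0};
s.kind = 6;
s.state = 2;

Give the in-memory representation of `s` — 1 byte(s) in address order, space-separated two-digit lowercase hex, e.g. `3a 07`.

62

[4+:4] kind=6 & 0xf = 0x6; word=0x60
[0+:4] state=2 & 0xf = 0x2; word=0x62
word = 0x62 → big-endian bytes:
  [0]=0x62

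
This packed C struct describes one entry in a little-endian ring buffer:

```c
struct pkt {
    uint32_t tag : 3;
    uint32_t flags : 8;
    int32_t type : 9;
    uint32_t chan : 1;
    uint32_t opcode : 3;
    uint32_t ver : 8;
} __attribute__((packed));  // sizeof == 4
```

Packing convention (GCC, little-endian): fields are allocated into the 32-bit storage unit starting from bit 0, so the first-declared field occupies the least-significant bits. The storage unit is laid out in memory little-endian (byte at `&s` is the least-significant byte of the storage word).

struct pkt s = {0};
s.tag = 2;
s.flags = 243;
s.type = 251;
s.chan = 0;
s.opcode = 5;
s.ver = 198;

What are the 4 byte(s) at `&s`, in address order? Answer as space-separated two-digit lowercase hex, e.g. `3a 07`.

[0+:3] tag=2 & 0x7 = 0x2; word=0x00000002
[3+:8] flags=243 & 0xff = 0xf3; word=0x0000079a
[11+:9] type=251 & 0x1ff = 0xfb; word=0x0007df9a
[20+:1] chan=0 & 0x1 = 0x0; word=0x0007df9a
[21+:3] opcode=5 & 0x7 = 0x5; word=0x00a7df9a
[24+:8] ver=198 & 0xff = 0xc6; word=0xc6a7df9a
word = 0xc6a7df9a → little-endian bytes:
  [0]=0x9a  [1]=0xdf  [2]=0xa7  [3]=0xc6

9a df a7 c6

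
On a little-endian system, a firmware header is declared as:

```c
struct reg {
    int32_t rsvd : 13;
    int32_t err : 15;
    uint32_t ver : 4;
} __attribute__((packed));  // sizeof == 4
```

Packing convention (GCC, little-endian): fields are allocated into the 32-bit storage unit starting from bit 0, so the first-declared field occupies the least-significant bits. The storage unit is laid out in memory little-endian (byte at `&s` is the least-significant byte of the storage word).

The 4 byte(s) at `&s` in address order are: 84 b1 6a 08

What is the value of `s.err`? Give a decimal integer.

-15531

[0]=0x84 [1]=0xb1 [2]=0x6a [3]=0x08 (little-endian) → word 0x086ab184
rsvd:13 @ bit 0 → (0x086ab184>>0)&0x1fff = 0x1184
err:15 @ bit 13 → (0x086ab184>>13)&0x7fff = 0x4355  ←
ver:4 @ bit 28 → (0x086ab184>>28)&0xf = 0x0
err signed 15b, MSB=1: 17237 - 32768 = -15531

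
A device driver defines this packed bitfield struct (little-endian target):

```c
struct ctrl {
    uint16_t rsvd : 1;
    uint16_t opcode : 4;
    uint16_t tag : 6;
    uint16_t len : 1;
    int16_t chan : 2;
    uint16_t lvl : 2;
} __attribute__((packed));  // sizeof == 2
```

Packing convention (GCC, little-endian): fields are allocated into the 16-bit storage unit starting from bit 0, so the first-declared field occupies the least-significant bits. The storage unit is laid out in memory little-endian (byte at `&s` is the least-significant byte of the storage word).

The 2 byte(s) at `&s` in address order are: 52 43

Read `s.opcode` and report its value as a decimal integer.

[0]=0x52 [1]=0x43 (little-endian) → word 0x4352
rsvd:1 @ bit 0 → (0x4352>>0)&0x1 = 0x0
opcode:4 @ bit 1 → (0x4352>>1)&0xf = 0x9  ←
tag:6 @ bit 5 → (0x4352>>5)&0x3f = 0x1a
len:1 @ bit 11 → (0x4352>>11)&0x1 = 0x0
chan:2 @ bit 12 → (0x4352>>12)&0x3 = 0x0
lvl:2 @ bit 14 → (0x4352>>14)&0x3 = 0x1

9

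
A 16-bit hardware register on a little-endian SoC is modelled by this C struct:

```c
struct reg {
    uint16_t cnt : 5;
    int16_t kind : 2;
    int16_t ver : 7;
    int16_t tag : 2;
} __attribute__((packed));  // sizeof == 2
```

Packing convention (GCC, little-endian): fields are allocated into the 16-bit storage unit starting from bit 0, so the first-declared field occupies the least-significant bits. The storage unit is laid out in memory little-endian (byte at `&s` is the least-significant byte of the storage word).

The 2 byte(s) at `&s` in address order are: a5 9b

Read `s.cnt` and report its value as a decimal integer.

5

[0]=0xa5 [1]=0x9b (little-endian) → word 0x9ba5
cnt [0+:5] = (word>>0) & 0x1f = 5  ←
kind [5+:2] = (word>>5) & 0x3 = 1
ver [7+:7] = (word>>7) & 0x7f = 55
tag [14+:2] = (word>>14) & 0x3 = 2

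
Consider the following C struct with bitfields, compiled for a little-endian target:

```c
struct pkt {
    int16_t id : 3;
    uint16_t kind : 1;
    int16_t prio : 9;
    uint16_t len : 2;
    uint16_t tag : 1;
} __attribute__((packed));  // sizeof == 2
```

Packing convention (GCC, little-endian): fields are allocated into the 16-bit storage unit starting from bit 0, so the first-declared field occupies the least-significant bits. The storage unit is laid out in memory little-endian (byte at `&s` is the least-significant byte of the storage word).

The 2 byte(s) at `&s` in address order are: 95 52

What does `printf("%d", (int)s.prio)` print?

-215

[0]=0x95 [1]=0x52 (little-endian) → word 0x5295
id:3 @ bit 0 → (0x5295>>0)&0x7 = 0x5
kind:1 @ bit 3 → (0x5295>>3)&0x1 = 0x0
prio:9 @ bit 4 → (0x5295>>4)&0x1ff = 0x129  ←
len:2 @ bit 13 → (0x5295>>13)&0x3 = 0x2
tag:1 @ bit 15 → (0x5295>>15)&0x1 = 0x0
prio signed 9b, MSB=1: 297 - 512 = -215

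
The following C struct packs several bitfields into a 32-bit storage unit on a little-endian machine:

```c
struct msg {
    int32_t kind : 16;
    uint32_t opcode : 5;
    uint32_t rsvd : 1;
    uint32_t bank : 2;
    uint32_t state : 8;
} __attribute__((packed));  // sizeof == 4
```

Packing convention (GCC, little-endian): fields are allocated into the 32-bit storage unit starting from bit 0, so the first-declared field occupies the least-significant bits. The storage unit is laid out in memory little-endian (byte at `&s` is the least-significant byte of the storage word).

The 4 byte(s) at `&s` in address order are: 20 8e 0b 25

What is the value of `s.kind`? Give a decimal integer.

[0]=0x20 [1]=0x8e [2]=0x0b [3]=0x25 (little-endian) → word 0x250b8e20
kind:16 @ bit 0 → (0x250b8e20>>0)&0xffff = 0x8e20  ←
opcode:5 @ bit 16 → (0x250b8e20>>16)&0x1f = 0xb
rsvd:1 @ bit 21 → (0x250b8e20>>21)&0x1 = 0x0
bank:2 @ bit 22 → (0x250b8e20>>22)&0x3 = 0x0
state:8 @ bit 24 → (0x250b8e20>>24)&0xff = 0x25
kind signed 16b, MSB=1: 36384 - 65536 = -29152

-29152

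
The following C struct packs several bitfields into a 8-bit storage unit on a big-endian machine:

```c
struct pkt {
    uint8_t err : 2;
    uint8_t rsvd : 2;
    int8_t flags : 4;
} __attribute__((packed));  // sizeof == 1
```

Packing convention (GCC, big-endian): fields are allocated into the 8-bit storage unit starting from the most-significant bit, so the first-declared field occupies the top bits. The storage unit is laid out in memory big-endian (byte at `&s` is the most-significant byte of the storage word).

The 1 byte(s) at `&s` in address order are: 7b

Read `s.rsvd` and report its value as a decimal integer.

3

[0]=0x7b (big-endian) → word 0x7b
err [6+:2] = (word>>6) & 0x3 = 1
rsvd [4+:2] = (word>>4) & 0x3 = 3  ←
flags [0+:4] = (word>>0) & 0xf = 11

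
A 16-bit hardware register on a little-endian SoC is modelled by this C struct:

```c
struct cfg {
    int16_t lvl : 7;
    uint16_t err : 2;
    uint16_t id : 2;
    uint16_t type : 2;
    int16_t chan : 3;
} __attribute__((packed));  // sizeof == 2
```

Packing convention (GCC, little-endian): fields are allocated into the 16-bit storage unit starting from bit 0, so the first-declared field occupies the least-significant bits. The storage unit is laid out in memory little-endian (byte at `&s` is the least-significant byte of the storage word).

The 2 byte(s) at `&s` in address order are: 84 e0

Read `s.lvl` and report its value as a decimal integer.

[0]=0x84 [1]=0xe0 (little-endian) → word 0xe084
lvl [0+:7] = (word>>0) & 0x7f = 4  ←
err [7+:2] = (word>>7) & 0x3 = 1
id [9+:2] = (word>>9) & 0x3 = 0
type [11+:2] = (word>>11) & 0x3 = 0
chan [13+:3] = (word>>13) & 0x7 = 7
lvl signed 7b, MSB=0: value = 4

4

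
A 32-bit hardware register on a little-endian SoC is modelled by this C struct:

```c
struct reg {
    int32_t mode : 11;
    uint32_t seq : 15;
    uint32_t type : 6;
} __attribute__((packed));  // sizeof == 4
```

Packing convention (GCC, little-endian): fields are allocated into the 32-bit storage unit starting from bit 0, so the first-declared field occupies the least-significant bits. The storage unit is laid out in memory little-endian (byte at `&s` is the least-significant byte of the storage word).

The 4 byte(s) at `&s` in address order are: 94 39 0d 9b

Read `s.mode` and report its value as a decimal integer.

[0]=0x94 [1]=0x39 [2]=0x0d [3]=0x9b (little-endian) → word 0x9b0d3994
mode [0+:11] = (word>>0) & 0x7ff = 404  ←
seq [11+:15] = (word>>11) & 0x7fff = 24999
type [26+:6] = (word>>26) & 0x3f = 38
mode signed 11b, MSB=0: value = 404

404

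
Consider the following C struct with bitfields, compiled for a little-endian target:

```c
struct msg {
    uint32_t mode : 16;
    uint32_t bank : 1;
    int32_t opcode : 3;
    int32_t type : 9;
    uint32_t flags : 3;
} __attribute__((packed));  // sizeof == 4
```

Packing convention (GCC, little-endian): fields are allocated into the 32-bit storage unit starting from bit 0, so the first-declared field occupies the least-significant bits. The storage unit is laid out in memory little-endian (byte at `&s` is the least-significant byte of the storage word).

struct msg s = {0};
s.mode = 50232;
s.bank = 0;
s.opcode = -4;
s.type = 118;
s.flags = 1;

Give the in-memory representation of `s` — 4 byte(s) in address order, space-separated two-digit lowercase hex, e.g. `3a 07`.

38 c4 68 27

mode (16b) val=50232 bits=0xc438 at bit 0: 0x0000c438
bank (1b) val=0 bits=0x0 at bit 16: 0x0000c438
opcode (3b) val=-4 bits=0x4 at bit 17: 0x0008c438
type (9b) val=118 bits=0x76 at bit 20: 0x0768c438
flags (3b) val=1 bits=0x1 at bit 29: 0x2768c438
word = 0x2768c438 → little-endian bytes:
  [0]=0x38  [1]=0xc4  [2]=0x68  [3]=0x27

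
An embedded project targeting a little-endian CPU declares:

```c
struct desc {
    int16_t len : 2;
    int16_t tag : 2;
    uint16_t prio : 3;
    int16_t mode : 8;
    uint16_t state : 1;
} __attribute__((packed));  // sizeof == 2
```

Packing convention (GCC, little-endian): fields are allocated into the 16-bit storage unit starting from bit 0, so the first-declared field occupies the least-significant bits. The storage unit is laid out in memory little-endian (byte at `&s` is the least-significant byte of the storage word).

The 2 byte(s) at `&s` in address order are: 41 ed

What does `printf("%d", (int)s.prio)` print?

[0]=0x41 [1]=0xed (little-endian) → word 0xed41
len [0+:2] = (word>>0) & 0x3 = 1
tag [2+:2] = (word>>2) & 0x3 = 0
prio [4+:3] = (word>>4) & 0x7 = 4  ←
mode [7+:8] = (word>>7) & 0xff = 218
state [15+:1] = (word>>15) & 0x1 = 1

4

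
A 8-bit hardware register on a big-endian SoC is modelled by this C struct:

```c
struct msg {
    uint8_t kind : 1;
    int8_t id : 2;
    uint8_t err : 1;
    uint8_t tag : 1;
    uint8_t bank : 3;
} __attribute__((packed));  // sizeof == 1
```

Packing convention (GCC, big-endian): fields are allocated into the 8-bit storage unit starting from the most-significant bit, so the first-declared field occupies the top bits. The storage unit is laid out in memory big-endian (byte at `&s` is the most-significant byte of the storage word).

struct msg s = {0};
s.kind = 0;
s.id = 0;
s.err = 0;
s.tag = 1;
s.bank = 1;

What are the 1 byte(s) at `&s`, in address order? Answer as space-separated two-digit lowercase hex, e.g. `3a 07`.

kind:1 = 0 → 0x0 << 7 → word 0x00
id:2 = 0 → 0x0 << 5 → word 0x00
err:1 = 0 → 0x0 << 4 → word 0x00
tag:1 = 1 → 0x1 << 3 → word 0x08
bank:3 = 1 → 0x1 << 0 → word 0x09
word = 0x09 → big-endian bytes:
  [0]=0x09

09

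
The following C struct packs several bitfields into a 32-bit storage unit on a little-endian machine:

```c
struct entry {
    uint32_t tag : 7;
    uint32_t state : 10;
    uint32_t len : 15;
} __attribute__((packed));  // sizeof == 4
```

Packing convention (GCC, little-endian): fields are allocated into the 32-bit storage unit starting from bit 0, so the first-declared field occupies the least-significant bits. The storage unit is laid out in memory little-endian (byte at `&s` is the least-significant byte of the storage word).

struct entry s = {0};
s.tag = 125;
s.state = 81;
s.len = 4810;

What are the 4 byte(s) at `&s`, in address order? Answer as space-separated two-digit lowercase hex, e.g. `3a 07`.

fd 28 94 25

tag (7b) val=125 bits=0x7d at bit 0: 0x0000007d
state (10b) val=81 bits=0x51 at bit 7: 0x000028fd
len (15b) val=4810 bits=0x12ca at bit 17: 0x259428fd
word = 0x259428fd → little-endian bytes:
  [0]=0xfd  [1]=0x28  [2]=0x94  [3]=0x25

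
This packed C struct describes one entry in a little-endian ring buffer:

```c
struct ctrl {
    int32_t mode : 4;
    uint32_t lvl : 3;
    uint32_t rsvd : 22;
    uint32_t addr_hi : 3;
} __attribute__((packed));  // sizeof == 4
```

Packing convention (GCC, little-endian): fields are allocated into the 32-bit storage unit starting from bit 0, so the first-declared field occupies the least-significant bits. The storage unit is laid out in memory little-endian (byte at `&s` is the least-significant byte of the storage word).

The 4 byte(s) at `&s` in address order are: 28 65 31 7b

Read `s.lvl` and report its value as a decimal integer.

[0]=0x28 [1]=0x65 [2]=0x31 [3]=0x7b (little-endian) → word 0x7b316528
mode:4 @ bit 0 → (0x7b316528>>0)&0xf = 0x8
lvl:3 @ bit 4 → (0x7b316528>>4)&0x7 = 0x2  ←
rsvd:22 @ bit 7 → (0x7b316528>>7)&0x3fffff = 0x3662ca
addr_hi:3 @ bit 29 → (0x7b316528>>29)&0x7 = 0x3

2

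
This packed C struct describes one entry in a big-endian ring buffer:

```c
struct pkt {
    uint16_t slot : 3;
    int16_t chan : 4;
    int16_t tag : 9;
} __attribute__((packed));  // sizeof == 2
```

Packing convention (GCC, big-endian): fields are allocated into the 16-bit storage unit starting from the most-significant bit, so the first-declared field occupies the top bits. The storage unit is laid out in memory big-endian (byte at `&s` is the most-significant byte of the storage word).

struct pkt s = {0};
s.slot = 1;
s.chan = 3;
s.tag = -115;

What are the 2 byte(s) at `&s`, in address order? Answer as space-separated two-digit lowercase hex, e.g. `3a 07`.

27 8d

[13+:3] slot=1 & 0x7 = 0x1; word=0x2000
[9+:4] chan=3 & 0xf = 0x3; word=0x2600
[0+:9] tag=-115 & 0x1ff = 0x18d; word=0x278d
word = 0x278d → big-endian bytes:
  [0]=0x27  [1]=0x8d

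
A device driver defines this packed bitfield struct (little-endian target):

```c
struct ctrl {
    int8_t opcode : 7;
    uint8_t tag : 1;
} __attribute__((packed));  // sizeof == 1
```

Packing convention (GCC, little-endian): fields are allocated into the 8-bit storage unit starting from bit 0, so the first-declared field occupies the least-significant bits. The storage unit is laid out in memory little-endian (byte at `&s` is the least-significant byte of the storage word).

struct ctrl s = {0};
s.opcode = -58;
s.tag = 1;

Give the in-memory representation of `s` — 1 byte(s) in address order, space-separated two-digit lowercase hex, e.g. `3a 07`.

c6

opcode:7 = -58 → 0x46 << 0 → word 0x46
tag:1 = 1 → 0x1 << 7 → word 0xc6
word = 0xc6 → little-endian bytes:
  [0]=0xc6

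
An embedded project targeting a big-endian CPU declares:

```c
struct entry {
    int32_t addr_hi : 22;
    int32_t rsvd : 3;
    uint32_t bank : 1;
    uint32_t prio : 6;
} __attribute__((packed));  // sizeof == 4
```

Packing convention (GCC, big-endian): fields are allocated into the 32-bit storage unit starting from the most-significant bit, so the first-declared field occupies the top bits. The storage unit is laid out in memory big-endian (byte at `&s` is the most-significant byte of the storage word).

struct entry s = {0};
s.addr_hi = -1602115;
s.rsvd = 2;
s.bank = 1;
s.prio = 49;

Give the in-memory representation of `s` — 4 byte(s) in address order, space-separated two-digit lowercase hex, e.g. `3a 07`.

[10+:22] addr_hi=-1602115 & 0x3fffff = 0x278dbd; word=0x9e36f400
[7+:3] rsvd=2 & 0x7 = 0x2; word=0x9e36f500
[6+:1] bank=1 & 0x1 = 0x1; word=0x9e36f540
[0+:6] prio=49 & 0x3f = 0x31; word=0x9e36f571
word = 0x9e36f571 → big-endian bytes:
  [0]=0x9e  [1]=0x36  [2]=0xf5  [3]=0x71

9e 36 f5 71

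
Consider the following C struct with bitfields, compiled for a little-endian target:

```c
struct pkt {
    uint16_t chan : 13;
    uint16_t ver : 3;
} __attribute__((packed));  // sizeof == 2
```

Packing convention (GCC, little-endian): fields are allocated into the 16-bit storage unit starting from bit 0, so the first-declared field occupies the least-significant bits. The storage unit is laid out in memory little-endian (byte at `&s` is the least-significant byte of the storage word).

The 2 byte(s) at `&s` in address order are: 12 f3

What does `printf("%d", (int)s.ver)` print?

[0]=0x12 [1]=0xf3 (little-endian) → word 0xf312
chan:13 @ bit 0 → (0xf312>>0)&0x1fff = 0x1312
ver:3 @ bit 13 → (0xf312>>13)&0x7 = 0x7  ←

7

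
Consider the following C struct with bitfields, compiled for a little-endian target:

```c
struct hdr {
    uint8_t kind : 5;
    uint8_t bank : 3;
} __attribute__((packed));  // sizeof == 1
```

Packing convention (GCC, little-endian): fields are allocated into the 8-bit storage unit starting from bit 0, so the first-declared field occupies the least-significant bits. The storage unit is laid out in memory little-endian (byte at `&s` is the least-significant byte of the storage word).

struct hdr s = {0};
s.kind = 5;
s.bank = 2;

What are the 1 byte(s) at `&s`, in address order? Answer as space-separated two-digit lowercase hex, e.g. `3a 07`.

45

[0+:5] kind=5 & 0x1f = 0x5; word=0x05
[5+:3] bank=2 & 0x7 = 0x2; word=0x45
word = 0x45 → little-endian bytes:
  [0]=0x45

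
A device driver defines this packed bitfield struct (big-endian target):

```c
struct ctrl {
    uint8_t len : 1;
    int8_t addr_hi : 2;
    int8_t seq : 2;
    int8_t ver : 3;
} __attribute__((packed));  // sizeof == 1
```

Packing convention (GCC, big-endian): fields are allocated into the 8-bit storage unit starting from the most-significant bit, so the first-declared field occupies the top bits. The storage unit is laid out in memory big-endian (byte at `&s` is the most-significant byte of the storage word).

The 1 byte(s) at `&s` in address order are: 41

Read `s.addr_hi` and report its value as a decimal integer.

-2

[0]=0x41 (big-endian) → word 0x41
len:1 @ bit 7 → (0x41>>7)&0x1 = 0x0
addr_hi:2 @ bit 5 → (0x41>>5)&0x3 = 0x2  ←
seq:2 @ bit 3 → (0x41>>3)&0x3 = 0x0
ver:3 @ bit 0 → (0x41>>0)&0x7 = 0x1
addr_hi signed 2b, MSB=1: 2 - 4 = -2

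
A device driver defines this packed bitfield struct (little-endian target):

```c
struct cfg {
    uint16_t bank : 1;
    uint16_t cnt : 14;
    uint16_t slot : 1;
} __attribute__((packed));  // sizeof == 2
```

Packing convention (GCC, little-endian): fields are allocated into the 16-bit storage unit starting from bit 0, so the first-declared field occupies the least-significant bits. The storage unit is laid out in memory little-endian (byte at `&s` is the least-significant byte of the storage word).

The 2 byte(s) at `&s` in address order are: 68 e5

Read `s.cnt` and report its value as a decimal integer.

[0]=0x68 [1]=0xe5 (little-endian) → word 0xe568
bank:1 @ bit 0 → (0xe568>>0)&0x1 = 0x0
cnt:14 @ bit 1 → (0xe568>>1)&0x3fff = 0x32b4  ←
slot:1 @ bit 15 → (0xe568>>15)&0x1 = 0x1

12980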